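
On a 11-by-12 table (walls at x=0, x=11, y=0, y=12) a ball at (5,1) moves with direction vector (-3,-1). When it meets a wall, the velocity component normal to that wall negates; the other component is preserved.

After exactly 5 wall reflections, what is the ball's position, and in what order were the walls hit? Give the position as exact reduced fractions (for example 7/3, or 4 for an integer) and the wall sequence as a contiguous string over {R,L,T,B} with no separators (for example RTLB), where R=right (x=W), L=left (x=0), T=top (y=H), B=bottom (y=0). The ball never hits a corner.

Final position: (11,35/3)
Wall sequence: BLRLR

1. t=1 → B at (2,0); v=(-3,1)
2. t=2/3 → L at (0,2/3); v=(3,1)
3. t=11/3 → R at (11,13/3); v=(-3,1)
4. t=11/3 → L at (0,8); v=(3,1)
5. t=11/3 → R at (11,35/3); v=(-3,1)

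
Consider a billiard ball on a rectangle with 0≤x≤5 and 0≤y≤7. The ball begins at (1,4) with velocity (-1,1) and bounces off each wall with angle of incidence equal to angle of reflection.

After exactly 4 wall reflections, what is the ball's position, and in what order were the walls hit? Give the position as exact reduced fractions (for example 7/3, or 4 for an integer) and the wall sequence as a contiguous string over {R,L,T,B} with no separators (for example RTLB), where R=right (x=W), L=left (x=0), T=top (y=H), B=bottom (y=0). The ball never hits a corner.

1. t=1 → L at (0,5); v=(1,1)
2. t=2 → T at (2,7); v=(1,-1)
3. t=3 → R at (5,4); v=(-1,-1)
4. t=4 → B at (1,0); v=(-1,1)

Final position: (1,0)
Wall sequence: LTRB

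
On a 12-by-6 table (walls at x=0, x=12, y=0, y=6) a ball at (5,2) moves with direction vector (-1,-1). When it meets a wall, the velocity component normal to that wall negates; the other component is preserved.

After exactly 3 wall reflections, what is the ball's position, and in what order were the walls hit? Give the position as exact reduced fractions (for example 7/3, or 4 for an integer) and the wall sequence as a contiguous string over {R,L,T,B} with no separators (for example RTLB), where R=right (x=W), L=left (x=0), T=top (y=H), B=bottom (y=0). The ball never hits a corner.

1. t=2 → B at (3,0); v=(-1,1)
2. t=3 → L at (0,3); v=(1,1)
3. t=3 → T at (3,6); v=(1,-1)

Final position: (3,6)
Wall sequence: BLT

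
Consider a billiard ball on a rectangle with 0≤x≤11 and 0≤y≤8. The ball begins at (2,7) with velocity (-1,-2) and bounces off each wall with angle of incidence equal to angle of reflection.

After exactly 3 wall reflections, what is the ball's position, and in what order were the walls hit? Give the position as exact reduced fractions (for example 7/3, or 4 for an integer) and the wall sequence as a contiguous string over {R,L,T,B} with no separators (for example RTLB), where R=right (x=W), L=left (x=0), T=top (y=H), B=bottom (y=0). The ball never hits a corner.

1. t=2 → L at (0,3); v=(1,-2)
2. t=3/2 → B at (3/2,0); v=(1,2)
3. t=4 → T at (11/2,8); v=(1,-2)

Final position: (11/2,8)
Wall sequence: LBT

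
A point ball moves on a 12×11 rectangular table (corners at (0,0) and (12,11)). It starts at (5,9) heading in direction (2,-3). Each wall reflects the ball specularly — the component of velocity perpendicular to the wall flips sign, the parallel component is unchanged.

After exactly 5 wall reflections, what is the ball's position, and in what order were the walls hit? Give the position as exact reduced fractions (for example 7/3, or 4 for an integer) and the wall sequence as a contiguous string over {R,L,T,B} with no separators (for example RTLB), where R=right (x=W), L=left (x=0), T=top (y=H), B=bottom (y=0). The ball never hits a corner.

Final position: (5/3,0)
Wall sequence: BRTLB

1. t=3 → B at (11,0); v=(2,3)
2. t=1/2 → R at (12,3/2); v=(-2,3)
3. t=19/6 → T at (17/3,11); v=(-2,-3)
4. t=17/6 → L at (0,5/2); v=(2,-3)
5. t=5/6 → B at (5/3,0); v=(2,3)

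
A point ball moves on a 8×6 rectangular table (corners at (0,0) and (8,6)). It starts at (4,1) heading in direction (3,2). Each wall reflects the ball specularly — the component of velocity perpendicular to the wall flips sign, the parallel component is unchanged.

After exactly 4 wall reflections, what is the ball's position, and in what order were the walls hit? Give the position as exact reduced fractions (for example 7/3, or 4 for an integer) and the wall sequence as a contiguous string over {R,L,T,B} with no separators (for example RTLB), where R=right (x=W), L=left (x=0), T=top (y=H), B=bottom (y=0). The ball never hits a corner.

1. t=4/3 → R at (8,11/3); v=(-3,2)
2. t=7/6 → T at (9/2,6); v=(-3,-2)
3. t=3/2 → L at (0,3); v=(3,-2)
4. t=3/2 → B at (9/2,0); v=(3,2)

Final position: (9/2,0)
Wall sequence: RTLB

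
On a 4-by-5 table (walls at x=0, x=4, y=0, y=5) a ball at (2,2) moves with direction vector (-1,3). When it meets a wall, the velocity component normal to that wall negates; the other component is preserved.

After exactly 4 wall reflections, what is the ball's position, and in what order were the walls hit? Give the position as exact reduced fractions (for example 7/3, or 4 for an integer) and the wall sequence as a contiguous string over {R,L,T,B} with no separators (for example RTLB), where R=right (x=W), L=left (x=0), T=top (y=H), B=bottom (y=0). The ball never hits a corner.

1. t=1 → T at (1,5); v=(-1,-3)
2. t=1 → L at (0,2); v=(1,-3)
3. t=2/3 → B at (2/3,0); v=(1,3)
4. t=5/3 → T at (7/3,5); v=(1,-3)

Final position: (7/3,5)
Wall sequence: TLBT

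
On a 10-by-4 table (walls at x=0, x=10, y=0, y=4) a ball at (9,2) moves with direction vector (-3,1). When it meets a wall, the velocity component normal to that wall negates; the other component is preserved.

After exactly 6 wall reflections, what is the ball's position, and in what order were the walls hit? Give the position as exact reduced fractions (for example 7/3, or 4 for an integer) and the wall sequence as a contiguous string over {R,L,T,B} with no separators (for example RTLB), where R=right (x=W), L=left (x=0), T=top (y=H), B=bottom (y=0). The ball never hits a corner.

Final position: (1,4)
Wall sequence: TLBRLT

1. t=2 → T at (3,4); v=(-3,-1)
2. t=1 → L at (0,3); v=(3,-1)
3. t=3 → B at (9,0); v=(3,1)
4. t=1/3 → R at (10,1/3); v=(-3,1)
5. t=10/3 → L at (0,11/3); v=(3,1)
6. t=1/3 → T at (1,4); v=(3,-1)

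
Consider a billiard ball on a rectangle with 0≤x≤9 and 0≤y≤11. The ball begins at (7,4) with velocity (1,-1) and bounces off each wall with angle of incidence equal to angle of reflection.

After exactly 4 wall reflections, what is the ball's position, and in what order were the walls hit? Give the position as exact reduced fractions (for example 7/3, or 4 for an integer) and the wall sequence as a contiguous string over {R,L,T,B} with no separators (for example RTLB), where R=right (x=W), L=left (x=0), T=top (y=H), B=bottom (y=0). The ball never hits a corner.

Final position: (4,11)
Wall sequence: RBLT

1. t=2 → R at (9,2); v=(-1,-1)
2. t=2 → B at (7,0); v=(-1,1)
3. t=7 → L at (0,7); v=(1,1)
4. t=4 → T at (4,11); v=(1,-1)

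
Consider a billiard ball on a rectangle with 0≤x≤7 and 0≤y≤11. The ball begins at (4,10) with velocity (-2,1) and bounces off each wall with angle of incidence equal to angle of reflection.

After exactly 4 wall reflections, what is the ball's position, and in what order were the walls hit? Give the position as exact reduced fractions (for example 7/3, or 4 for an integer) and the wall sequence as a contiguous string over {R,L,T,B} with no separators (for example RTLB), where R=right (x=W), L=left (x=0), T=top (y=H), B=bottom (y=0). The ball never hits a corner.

Final position: (0,3)
Wall sequence: TLRL

1. t=1 → T at (2,11); v=(-2,-1)
2. t=1 → L at (0,10); v=(2,-1)
3. t=7/2 → R at (7,13/2); v=(-2,-1)
4. t=7/2 → L at (0,3); v=(2,-1)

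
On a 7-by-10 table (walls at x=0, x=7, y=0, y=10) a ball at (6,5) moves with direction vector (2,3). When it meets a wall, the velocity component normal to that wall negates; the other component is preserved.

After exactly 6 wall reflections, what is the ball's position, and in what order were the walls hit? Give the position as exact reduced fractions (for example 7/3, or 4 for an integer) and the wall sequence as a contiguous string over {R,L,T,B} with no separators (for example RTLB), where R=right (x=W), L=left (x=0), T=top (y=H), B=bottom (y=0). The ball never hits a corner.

Final position: (16/3,10)
Wall sequence: RTLBRT

1. t=1/2 → R at (7,13/2); v=(-2,3)
2. t=7/6 → T at (14/3,10); v=(-2,-3)
3. t=7/3 → L at (0,3); v=(2,-3)
4. t=1 → B at (2,0); v=(2,3)
5. t=5/2 → R at (7,15/2); v=(-2,3)
6. t=5/6 → T at (16/3,10); v=(-2,-3)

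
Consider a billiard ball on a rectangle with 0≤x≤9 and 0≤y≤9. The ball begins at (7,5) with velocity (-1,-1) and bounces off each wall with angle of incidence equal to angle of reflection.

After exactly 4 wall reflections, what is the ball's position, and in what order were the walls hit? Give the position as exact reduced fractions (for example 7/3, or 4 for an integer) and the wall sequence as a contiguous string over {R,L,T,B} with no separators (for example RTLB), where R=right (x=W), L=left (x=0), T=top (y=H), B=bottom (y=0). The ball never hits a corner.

1. t=5 → B at (2,0); v=(-1,1)
2. t=2 → L at (0,2); v=(1,1)
3. t=7 → T at (7,9); v=(1,-1)
4. t=2 → R at (9,7); v=(-1,-1)

Final position: (9,7)
Wall sequence: BLTR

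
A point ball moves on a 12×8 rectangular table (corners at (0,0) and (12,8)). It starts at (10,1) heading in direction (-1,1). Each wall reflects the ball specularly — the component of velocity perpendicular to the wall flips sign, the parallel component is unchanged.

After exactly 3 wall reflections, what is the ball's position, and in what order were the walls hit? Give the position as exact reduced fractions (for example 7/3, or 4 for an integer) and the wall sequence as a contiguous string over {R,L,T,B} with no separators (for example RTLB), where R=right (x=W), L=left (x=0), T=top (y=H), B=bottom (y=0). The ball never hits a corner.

1. t=7 → T at (3,8); v=(-1,-1)
2. t=3 → L at (0,5); v=(1,-1)
3. t=5 → B at (5,0); v=(1,1)

Final position: (5,0)
Wall sequence: TLB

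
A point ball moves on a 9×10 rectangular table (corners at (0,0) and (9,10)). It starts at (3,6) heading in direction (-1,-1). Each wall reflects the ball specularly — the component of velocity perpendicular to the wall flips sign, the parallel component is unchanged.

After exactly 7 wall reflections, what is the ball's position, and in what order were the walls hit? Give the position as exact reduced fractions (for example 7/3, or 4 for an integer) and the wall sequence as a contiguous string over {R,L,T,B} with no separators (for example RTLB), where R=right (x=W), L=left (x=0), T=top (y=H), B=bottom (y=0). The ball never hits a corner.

1. t=3 → L at (0,3); v=(1,-1)
2. t=3 → B at (3,0); v=(1,1)
3. t=6 → R at (9,6); v=(-1,1)
4. t=4 → T at (5,10); v=(-1,-1)
5. t=5 → L at (0,5); v=(1,-1)
6. t=5 → B at (5,0); v=(1,1)
7. t=4 → R at (9,4); v=(-1,1)

Final position: (9,4)
Wall sequence: LBRTLBR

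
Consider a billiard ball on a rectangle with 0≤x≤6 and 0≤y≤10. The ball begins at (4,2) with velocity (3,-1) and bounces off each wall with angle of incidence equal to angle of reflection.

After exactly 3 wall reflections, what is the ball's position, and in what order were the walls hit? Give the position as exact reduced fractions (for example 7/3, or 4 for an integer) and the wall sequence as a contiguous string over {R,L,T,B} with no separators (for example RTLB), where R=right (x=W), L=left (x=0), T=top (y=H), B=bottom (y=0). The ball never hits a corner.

1. t=2/3 → R at (6,4/3); v=(-3,-1)
2. t=4/3 → B at (2,0); v=(-3,1)
3. t=2/3 → L at (0,2/3); v=(3,1)

Final position: (0,2/3)
Wall sequence: RBL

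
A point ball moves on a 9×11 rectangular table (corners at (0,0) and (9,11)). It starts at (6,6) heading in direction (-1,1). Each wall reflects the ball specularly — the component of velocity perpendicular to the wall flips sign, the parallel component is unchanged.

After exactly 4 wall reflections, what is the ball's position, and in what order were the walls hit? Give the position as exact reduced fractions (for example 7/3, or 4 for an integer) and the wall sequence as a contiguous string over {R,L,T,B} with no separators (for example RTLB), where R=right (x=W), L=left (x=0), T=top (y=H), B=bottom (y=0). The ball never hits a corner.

Final position: (8,0)
Wall sequence: TLRB

1. t=5 → T at (1,11); v=(-1,-1)
2. t=1 → L at (0,10); v=(1,-1)
3. t=9 → R at (9,1); v=(-1,-1)
4. t=1 → B at (8,0); v=(-1,1)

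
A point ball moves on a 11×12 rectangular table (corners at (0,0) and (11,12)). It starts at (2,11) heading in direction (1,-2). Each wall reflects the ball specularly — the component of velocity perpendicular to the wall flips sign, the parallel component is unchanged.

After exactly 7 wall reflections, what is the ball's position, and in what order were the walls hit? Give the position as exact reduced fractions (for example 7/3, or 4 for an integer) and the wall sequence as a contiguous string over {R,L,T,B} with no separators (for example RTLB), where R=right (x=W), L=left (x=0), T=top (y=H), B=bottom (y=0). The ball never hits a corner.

1. t=11/2 → B at (15/2,0); v=(1,2)
2. t=7/2 → R at (11,7); v=(-1,2)
3. t=5/2 → T at (17/2,12); v=(-1,-2)
4. t=6 → B at (5/2,0); v=(-1,2)
5. t=5/2 → L at (0,5); v=(1,2)
6. t=7/2 → T at (7/2,12); v=(1,-2)
7. t=6 → B at (19/2,0); v=(1,2)

Final position: (19/2,0)
Wall sequence: BRTBLTB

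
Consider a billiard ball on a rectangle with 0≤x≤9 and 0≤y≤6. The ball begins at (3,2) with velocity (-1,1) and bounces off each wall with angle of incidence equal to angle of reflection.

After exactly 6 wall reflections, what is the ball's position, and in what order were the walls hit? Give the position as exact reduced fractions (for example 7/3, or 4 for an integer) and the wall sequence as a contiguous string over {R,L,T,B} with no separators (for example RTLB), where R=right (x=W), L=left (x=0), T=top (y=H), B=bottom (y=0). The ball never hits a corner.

1. t=3 → L at (0,5); v=(1,1)
2. t=1 → T at (1,6); v=(1,-1)
3. t=6 → B at (7,0); v=(1,1)
4. t=2 → R at (9,2); v=(-1,1)
5. t=4 → T at (5,6); v=(-1,-1)
6. t=5 → L at (0,1); v=(1,-1)

Final position: (0,1)
Wall sequence: LTBRTL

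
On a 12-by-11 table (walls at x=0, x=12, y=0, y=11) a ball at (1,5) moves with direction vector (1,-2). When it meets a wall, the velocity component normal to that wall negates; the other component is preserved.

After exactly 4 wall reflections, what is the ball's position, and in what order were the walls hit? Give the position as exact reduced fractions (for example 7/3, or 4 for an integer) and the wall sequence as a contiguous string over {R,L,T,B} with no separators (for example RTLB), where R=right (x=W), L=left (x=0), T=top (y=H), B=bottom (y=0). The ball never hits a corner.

1. t=5/2 → B at (7/2,0); v=(1,2)
2. t=11/2 → T at (9,11); v=(1,-2)
3. t=3 → R at (12,5); v=(-1,-2)
4. t=5/2 → B at (19/2,0); v=(-1,2)

Final position: (19/2,0)
Wall sequence: BTRB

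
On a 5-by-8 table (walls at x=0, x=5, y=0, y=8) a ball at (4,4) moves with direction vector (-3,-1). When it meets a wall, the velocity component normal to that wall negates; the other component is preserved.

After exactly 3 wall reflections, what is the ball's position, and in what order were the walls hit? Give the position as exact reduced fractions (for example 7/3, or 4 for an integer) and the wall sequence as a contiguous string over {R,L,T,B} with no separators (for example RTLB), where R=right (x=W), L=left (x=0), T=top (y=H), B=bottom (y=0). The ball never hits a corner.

1. t=4/3 → L at (0,8/3); v=(3,-1)
2. t=5/3 → R at (5,1); v=(-3,-1)
3. t=1 → B at (2,0); v=(-3,1)

Final position: (2,0)
Wall sequence: LRB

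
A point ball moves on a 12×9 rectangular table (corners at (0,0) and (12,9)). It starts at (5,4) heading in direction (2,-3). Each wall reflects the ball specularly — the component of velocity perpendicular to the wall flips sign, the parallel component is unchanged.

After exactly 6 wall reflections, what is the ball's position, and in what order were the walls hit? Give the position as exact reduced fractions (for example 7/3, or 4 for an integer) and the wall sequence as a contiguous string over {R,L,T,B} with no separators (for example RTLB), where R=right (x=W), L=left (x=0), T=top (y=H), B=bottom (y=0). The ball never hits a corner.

1. t=4/3 → B at (23/3,0); v=(2,3)
2. t=13/6 → R at (12,13/2); v=(-2,3)
3. t=5/6 → T at (31/3,9); v=(-2,-3)
4. t=3 → B at (13/3,0); v=(-2,3)
5. t=13/6 → L at (0,13/2); v=(2,3)
6. t=5/6 → T at (5/3,9); v=(2,-3)

Final position: (5/3,9)
Wall sequence: BRTBLT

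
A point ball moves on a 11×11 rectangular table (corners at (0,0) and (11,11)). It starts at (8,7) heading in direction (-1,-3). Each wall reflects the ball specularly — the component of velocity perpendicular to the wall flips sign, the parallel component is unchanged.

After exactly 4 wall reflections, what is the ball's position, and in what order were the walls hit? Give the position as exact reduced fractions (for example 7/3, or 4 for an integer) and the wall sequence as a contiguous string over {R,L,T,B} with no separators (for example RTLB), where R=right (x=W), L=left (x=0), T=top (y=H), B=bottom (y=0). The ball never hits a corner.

Final position: (5/3,0)
Wall sequence: BTLB

1. t=7/3 → B at (17/3,0); v=(-1,3)
2. t=11/3 → T at (2,11); v=(-1,-3)
3. t=2 → L at (0,5); v=(1,-3)
4. t=5/3 → B at (5/3,0); v=(1,3)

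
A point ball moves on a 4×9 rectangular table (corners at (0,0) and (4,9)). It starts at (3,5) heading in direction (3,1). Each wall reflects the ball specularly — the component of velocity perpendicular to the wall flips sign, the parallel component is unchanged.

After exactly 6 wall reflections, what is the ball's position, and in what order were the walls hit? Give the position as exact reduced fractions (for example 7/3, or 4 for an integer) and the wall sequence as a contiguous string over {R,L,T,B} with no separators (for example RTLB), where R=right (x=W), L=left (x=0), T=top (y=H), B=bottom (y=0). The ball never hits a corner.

Final position: (4,22/3)
Wall sequence: RLRTLR

1. t=1/3 → R at (4,16/3); v=(-3,1)
2. t=4/3 → L at (0,20/3); v=(3,1)
3. t=4/3 → R at (4,8); v=(-3,1)
4. t=1 → T at (1,9); v=(-3,-1)
5. t=1/3 → L at (0,26/3); v=(3,-1)
6. t=4/3 → R at (4,22/3); v=(-3,-1)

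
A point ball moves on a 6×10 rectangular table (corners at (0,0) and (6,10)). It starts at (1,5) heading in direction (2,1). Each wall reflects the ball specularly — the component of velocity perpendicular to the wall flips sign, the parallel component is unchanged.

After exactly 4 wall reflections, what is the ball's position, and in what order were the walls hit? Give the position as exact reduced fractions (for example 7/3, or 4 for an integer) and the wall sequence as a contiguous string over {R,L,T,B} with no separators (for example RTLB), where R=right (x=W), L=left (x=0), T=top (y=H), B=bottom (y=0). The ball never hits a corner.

1. t=5/2 → R at (6,15/2); v=(-2,1)
2. t=5/2 → T at (1,10); v=(-2,-1)
3. t=1/2 → L at (0,19/2); v=(2,-1)
4. t=3 → R at (6,13/2); v=(-2,-1)

Final position: (6,13/2)
Wall sequence: RTLR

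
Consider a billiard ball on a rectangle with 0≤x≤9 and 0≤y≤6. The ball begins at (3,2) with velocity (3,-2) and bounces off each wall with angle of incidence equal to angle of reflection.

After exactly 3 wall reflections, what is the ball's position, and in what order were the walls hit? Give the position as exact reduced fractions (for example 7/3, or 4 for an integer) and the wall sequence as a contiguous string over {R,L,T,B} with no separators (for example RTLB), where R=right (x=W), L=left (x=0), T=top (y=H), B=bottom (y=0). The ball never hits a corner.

1. t=1 → B at (6,0); v=(3,2)
2. t=1 → R at (9,2); v=(-3,2)
3. t=2 → T at (3,6); v=(-3,-2)

Final position: (3,6)
Wall sequence: BRT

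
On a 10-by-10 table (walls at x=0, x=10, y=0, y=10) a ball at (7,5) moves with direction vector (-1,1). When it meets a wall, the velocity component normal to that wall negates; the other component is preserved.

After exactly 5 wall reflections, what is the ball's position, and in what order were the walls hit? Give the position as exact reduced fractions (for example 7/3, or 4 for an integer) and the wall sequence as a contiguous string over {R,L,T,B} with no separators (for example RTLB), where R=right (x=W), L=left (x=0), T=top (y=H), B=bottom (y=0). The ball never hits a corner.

Final position: (2,10)
Wall sequence: TLBRT

1. t=5 → T at (2,10); v=(-1,-1)
2. t=2 → L at (0,8); v=(1,-1)
3. t=8 → B at (8,0); v=(1,1)
4. t=2 → R at (10,2); v=(-1,1)
5. t=8 → T at (2,10); v=(-1,-1)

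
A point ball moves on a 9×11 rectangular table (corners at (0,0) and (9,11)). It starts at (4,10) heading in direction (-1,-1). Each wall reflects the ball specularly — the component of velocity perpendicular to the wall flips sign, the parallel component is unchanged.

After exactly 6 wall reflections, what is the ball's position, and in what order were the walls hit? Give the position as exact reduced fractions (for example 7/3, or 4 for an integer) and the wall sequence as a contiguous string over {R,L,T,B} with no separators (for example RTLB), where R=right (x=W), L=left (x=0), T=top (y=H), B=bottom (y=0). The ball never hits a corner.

Final position: (9,1)
Wall sequence: LBRTLR

1. t=4 → L at (0,6); v=(1,-1)
2. t=6 → B at (6,0); v=(1,1)
3. t=3 → R at (9,3); v=(-1,1)
4. t=8 → T at (1,11); v=(-1,-1)
5. t=1 → L at (0,10); v=(1,-1)
6. t=9 → R at (9,1); v=(-1,-1)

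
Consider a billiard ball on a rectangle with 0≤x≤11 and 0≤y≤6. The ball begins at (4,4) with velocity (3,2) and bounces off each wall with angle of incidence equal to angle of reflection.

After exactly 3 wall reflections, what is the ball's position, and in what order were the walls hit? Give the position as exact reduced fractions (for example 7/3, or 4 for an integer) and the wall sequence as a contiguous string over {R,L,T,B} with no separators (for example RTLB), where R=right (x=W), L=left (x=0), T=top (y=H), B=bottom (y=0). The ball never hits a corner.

1. t=1 → T at (7,6); v=(3,-2)
2. t=4/3 → R at (11,10/3); v=(-3,-2)
3. t=5/3 → B at (6,0); v=(-3,2)

Final position: (6,0)
Wall sequence: TRB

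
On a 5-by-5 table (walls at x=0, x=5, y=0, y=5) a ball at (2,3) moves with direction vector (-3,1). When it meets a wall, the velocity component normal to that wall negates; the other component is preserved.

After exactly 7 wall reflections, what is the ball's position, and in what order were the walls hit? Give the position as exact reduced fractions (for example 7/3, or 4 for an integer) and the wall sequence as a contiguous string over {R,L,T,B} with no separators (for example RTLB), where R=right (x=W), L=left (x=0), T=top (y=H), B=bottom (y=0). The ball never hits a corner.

Final position: (0,1/3)
Wall sequence: LTRLRBL

1. t=2/3 → L at (0,11/3); v=(3,1)
2. t=4/3 → T at (4,5); v=(3,-1)
3. t=1/3 → R at (5,14/3); v=(-3,-1)
4. t=5/3 → L at (0,3); v=(3,-1)
5. t=5/3 → R at (5,4/3); v=(-3,-1)
6. t=4/3 → B at (1,0); v=(-3,1)
7. t=1/3 → L at (0,1/3); v=(3,1)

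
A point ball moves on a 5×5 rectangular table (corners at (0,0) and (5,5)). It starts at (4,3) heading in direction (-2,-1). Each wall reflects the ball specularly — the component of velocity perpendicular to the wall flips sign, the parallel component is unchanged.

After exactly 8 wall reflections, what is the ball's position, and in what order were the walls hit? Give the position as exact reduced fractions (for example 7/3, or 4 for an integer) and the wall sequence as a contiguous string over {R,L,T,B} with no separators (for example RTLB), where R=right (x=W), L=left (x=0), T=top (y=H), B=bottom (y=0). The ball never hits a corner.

Final position: (2,0)
Wall sequence: LBRLTRLB

1. t=2 → L at (0,1); v=(2,-1)
2. t=1 → B at (2,0); v=(2,1)
3. t=3/2 → R at (5,3/2); v=(-2,1)
4. t=5/2 → L at (0,4); v=(2,1)
5. t=1 → T at (2,5); v=(2,-1)
6. t=3/2 → R at (5,7/2); v=(-2,-1)
7. t=5/2 → L at (0,1); v=(2,-1)
8. t=1 → B at (2,0); v=(2,1)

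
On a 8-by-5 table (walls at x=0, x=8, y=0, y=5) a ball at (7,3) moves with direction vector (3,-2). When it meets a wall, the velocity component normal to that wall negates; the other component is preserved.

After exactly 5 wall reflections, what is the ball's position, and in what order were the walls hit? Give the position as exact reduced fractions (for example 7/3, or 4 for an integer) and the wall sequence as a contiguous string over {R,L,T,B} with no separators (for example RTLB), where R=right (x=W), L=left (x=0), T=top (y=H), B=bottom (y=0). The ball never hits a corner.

1. t=1/3 → R at (8,7/3); v=(-3,-2)
2. t=7/6 → B at (9/2,0); v=(-3,2)
3. t=3/2 → L at (0,3); v=(3,2)
4. t=1 → T at (3,5); v=(3,-2)
5. t=5/3 → R at (8,5/3); v=(-3,-2)

Final position: (8,5/3)
Wall sequence: RBLTR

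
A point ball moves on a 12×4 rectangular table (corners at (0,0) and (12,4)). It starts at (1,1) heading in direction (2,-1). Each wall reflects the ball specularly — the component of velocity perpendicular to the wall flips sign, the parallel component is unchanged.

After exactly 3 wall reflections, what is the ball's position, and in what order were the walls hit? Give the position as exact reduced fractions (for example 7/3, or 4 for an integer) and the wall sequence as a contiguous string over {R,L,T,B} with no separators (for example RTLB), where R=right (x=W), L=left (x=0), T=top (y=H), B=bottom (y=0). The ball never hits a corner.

Final position: (12,7/2)
Wall sequence: BTR

1. t=1 → B at (3,0); v=(2,1)
2. t=4 → T at (11,4); v=(2,-1)
3. t=1/2 → R at (12,7/2); v=(-2,-1)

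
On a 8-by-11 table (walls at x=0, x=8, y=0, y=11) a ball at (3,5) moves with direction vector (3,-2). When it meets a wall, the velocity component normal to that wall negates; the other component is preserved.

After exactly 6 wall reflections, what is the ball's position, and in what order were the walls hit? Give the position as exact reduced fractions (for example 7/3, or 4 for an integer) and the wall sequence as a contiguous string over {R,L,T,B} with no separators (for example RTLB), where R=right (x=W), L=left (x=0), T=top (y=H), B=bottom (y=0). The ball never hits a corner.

Final position: (0,23/3)
Wall sequence: RBLRTL

1. t=5/3 → R at (8,5/3); v=(-3,-2)
2. t=5/6 → B at (11/2,0); v=(-3,2)
3. t=11/6 → L at (0,11/3); v=(3,2)
4. t=8/3 → R at (8,9); v=(-3,2)
5. t=1 → T at (5,11); v=(-3,-2)
6. t=5/3 → L at (0,23/3); v=(3,-2)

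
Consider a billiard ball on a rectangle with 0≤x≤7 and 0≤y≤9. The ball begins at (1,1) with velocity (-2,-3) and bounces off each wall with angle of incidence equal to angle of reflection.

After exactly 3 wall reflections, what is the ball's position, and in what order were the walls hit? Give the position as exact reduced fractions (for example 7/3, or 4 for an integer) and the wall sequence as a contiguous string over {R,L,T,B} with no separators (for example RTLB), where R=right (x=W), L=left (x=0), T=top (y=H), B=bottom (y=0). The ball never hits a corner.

Final position: (17/3,9)
Wall sequence: BLT

1. t=1/3 → B at (1/3,0); v=(-2,3)
2. t=1/6 → L at (0,1/2); v=(2,3)
3. t=17/6 → T at (17/3,9); v=(2,-3)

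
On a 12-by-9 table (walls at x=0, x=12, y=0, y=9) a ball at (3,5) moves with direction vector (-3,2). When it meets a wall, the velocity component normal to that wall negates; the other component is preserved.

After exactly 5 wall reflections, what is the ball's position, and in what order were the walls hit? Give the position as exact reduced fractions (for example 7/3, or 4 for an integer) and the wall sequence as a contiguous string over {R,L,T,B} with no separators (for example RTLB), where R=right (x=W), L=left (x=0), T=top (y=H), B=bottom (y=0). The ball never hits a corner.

Final position: (0,5)
Wall sequence: LTRBL

1. t=1 → L at (0,7); v=(3,2)
2. t=1 → T at (3,9); v=(3,-2)
3. t=3 → R at (12,3); v=(-3,-2)
4. t=3/2 → B at (15/2,0); v=(-3,2)
5. t=5/2 → L at (0,5); v=(3,2)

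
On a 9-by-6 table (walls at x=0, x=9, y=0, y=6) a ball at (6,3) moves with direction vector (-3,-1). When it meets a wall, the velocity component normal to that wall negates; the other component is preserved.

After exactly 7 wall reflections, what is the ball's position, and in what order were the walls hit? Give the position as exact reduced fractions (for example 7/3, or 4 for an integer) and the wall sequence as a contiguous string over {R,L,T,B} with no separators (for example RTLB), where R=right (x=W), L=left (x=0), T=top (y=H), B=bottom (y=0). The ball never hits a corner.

1. t=2 → L at (0,1); v=(3,-1)
2. t=1 → B at (3,0); v=(3,1)
3. t=2 → R at (9,2); v=(-3,1)
4. t=3 → L at (0,5); v=(3,1)
5. t=1 → T at (3,6); v=(3,-1)
6. t=2 → R at (9,4); v=(-3,-1)
7. t=3 → L at (0,1); v=(3,-1)

Final position: (0,1)
Wall sequence: LBRLTRL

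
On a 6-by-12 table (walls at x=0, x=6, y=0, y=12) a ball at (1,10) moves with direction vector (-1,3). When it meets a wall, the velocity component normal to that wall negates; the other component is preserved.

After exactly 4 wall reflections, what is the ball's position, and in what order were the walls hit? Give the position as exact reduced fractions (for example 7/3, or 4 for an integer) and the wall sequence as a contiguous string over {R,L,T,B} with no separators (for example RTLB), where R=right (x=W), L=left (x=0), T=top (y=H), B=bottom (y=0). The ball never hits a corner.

Final position: (6,7)
Wall sequence: TLBR

1. t=2/3 → T at (1/3,12); v=(-1,-3)
2. t=1/3 → L at (0,11); v=(1,-3)
3. t=11/3 → B at (11/3,0); v=(1,3)
4. t=7/3 → R at (6,7); v=(-1,3)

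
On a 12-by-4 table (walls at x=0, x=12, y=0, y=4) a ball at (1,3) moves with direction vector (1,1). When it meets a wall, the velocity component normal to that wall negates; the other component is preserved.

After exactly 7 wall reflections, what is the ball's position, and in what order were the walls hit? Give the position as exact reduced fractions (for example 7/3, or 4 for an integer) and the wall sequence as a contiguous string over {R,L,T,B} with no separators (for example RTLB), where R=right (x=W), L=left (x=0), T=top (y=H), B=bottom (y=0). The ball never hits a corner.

1. t=1 → T at (2,4); v=(1,-1)
2. t=4 → B at (6,0); v=(1,1)
3. t=4 → T at (10,4); v=(1,-1)
4. t=2 → R at (12,2); v=(-1,-1)
5. t=2 → B at (10,0); v=(-1,1)
6. t=4 → T at (6,4); v=(-1,-1)
7. t=4 → B at (2,0); v=(-1,1)

Final position: (2,0)
Wall sequence: TBTRBTB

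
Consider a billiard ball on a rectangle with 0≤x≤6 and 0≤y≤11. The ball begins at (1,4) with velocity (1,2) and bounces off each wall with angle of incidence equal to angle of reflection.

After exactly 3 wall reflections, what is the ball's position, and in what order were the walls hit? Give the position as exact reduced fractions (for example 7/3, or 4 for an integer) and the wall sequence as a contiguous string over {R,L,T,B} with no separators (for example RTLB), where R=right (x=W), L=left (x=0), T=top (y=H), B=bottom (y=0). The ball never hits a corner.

1. t=7/2 → T at (9/2,11); v=(1,-2)
2. t=3/2 → R at (6,8); v=(-1,-2)
3. t=4 → B at (2,0); v=(-1,2)

Final position: (2,0)
Wall sequence: TRB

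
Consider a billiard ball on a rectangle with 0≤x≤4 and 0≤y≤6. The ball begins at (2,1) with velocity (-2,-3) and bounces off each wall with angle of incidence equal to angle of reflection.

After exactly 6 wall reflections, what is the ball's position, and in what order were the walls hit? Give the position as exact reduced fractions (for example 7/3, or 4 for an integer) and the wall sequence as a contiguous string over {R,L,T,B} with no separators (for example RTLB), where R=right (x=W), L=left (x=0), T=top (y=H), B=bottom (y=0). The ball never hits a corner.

1. t=1/3 → B at (4/3,0); v=(-2,3)
2. t=2/3 → L at (0,2); v=(2,3)
3. t=4/3 → T at (8/3,6); v=(2,-3)
4. t=2/3 → R at (4,4); v=(-2,-3)
5. t=4/3 → B at (4/3,0); v=(-2,3)
6. t=2/3 → L at (0,2); v=(2,3)

Final position: (0,2)
Wall sequence: BLTRBL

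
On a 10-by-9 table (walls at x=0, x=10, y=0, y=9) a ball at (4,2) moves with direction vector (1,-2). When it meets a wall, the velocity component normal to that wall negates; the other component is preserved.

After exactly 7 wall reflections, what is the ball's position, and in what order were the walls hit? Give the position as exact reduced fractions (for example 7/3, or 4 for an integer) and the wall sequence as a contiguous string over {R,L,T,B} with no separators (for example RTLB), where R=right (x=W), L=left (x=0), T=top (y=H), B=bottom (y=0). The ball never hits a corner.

1. t=1 → B at (5,0); v=(1,2)
2. t=9/2 → T at (19/2,9); v=(1,-2)
3. t=1/2 → R at (10,8); v=(-1,-2)
4. t=4 → B at (6,0); v=(-1,2)
5. t=9/2 → T at (3/2,9); v=(-1,-2)
6. t=3/2 → L at (0,6); v=(1,-2)
7. t=3 → B at (3,0); v=(1,2)

Final position: (3,0)
Wall sequence: BTRBTLB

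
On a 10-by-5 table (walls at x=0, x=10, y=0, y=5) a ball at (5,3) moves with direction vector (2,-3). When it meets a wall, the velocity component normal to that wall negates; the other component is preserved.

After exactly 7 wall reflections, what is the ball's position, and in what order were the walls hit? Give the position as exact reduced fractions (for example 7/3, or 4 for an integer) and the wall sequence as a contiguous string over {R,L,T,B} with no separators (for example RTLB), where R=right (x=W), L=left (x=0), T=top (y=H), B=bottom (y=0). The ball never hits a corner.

Final position: (1/3,0)
Wall sequence: BRTBTLB

1. t=1 → B at (7,0); v=(2,3)
2. t=3/2 → R at (10,9/2); v=(-2,3)
3. t=1/6 → T at (29/3,5); v=(-2,-3)
4. t=5/3 → B at (19/3,0); v=(-2,3)
5. t=5/3 → T at (3,5); v=(-2,-3)
6. t=3/2 → L at (0,1/2); v=(2,-3)
7. t=1/6 → B at (1/3,0); v=(2,3)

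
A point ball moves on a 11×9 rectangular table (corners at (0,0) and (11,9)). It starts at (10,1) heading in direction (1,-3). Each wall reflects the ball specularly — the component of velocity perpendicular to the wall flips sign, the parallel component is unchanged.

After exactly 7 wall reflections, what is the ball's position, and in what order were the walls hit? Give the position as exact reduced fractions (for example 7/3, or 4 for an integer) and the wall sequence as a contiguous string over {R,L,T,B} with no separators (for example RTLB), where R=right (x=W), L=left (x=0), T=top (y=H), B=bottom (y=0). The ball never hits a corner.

1. t=1/3 → B at (31/3,0); v=(1,3)
2. t=2/3 → R at (11,2); v=(-1,3)
3. t=7/3 → T at (26/3,9); v=(-1,-3)
4. t=3 → B at (17/3,0); v=(-1,3)
5. t=3 → T at (8/3,9); v=(-1,-3)
6. t=8/3 → L at (0,1); v=(1,-3)
7. t=1/3 → B at (1/3,0); v=(1,3)

Final position: (1/3,0)
Wall sequence: BRTBTLB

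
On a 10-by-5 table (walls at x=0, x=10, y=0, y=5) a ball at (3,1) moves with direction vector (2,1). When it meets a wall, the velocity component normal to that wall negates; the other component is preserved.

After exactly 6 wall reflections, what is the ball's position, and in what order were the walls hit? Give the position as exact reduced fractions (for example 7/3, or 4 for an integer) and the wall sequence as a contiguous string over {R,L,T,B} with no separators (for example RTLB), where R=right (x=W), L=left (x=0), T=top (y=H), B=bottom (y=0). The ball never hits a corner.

Final position: (9,5)
Wall sequence: RTLBRT

1. t=7/2 → R at (10,9/2); v=(-2,1)
2. t=1/2 → T at (9,5); v=(-2,-1)
3. t=9/2 → L at (0,1/2); v=(2,-1)
4. t=1/2 → B at (1,0); v=(2,1)
5. t=9/2 → R at (10,9/2); v=(-2,1)
6. t=1/2 → T at (9,5); v=(-2,-1)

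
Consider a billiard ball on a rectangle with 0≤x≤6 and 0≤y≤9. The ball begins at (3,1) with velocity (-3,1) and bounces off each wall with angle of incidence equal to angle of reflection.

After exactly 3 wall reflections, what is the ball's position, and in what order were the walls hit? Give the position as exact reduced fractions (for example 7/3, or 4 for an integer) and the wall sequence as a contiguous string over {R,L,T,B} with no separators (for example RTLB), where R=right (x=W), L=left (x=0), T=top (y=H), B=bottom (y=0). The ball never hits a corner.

Final position: (0,6)
Wall sequence: LRL

1. t=1 → L at (0,2); v=(3,1)
2. t=2 → R at (6,4); v=(-3,1)
3. t=2 → L at (0,6); v=(3,1)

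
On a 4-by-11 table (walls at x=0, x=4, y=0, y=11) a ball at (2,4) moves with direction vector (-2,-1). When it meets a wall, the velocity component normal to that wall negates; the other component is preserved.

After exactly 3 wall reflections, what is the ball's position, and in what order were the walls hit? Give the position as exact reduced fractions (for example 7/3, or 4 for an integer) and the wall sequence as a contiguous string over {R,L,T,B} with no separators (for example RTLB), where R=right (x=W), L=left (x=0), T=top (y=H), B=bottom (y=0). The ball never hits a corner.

Final position: (2,0)
Wall sequence: LRB

1. t=1 → L at (0,3); v=(2,-1)
2. t=2 → R at (4,1); v=(-2,-1)
3. t=1 → B at (2,0); v=(-2,1)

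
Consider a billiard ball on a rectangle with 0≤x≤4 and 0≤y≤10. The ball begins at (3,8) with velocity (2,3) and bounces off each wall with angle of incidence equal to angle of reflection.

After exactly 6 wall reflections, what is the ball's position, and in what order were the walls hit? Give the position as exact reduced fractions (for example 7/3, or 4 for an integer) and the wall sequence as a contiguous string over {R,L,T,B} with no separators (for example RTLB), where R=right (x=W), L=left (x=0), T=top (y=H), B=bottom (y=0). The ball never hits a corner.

Final position: (0,15/2)
Wall sequence: RTLBRL

1. t=1/2 → R at (4,19/2); v=(-2,3)
2. t=1/6 → T at (11/3,10); v=(-2,-3)
3. t=11/6 → L at (0,9/2); v=(2,-3)
4. t=3/2 → B at (3,0); v=(2,3)
5. t=1/2 → R at (4,3/2); v=(-2,3)
6. t=2 → L at (0,15/2); v=(2,3)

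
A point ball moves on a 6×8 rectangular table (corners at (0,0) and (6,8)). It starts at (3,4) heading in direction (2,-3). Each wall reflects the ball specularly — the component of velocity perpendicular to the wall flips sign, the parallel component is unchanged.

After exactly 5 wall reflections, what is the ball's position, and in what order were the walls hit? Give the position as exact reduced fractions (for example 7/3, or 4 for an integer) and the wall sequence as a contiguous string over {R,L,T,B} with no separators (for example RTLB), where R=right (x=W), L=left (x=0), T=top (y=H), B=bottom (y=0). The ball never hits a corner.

1. t=4/3 → B at (17/3,0); v=(2,3)
2. t=1/6 → R at (6,1/2); v=(-2,3)
3. t=5/2 → T at (1,8); v=(-2,-3)
4. t=1/2 → L at (0,13/2); v=(2,-3)
5. t=13/6 → B at (13/3,0); v=(2,3)

Final position: (13/3,0)
Wall sequence: BRTLB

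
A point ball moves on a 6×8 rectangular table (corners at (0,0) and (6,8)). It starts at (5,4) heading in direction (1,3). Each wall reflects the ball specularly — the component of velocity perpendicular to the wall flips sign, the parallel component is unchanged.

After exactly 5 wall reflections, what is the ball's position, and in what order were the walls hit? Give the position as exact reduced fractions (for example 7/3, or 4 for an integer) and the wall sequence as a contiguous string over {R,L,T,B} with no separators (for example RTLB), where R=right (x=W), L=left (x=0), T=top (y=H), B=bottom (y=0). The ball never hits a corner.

1. t=1 → R at (6,7); v=(-1,3)
2. t=1/3 → T at (17/3,8); v=(-1,-3)
3. t=8/3 → B at (3,0); v=(-1,3)
4. t=8/3 → T at (1/3,8); v=(-1,-3)
5. t=1/3 → L at (0,7); v=(1,-3)

Final position: (0,7)
Wall sequence: RTBTL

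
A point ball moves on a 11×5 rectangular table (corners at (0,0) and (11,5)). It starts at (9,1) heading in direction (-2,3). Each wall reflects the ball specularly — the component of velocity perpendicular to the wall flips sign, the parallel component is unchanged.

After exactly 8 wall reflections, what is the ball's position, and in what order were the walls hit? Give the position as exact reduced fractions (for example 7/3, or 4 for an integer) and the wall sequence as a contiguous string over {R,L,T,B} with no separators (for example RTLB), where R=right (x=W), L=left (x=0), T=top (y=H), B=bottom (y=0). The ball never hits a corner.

1. t=4/3 → T at (19/3,5); v=(-2,-3)
2. t=5/3 → B at (3,0); v=(-2,3)
3. t=3/2 → L at (0,9/2); v=(2,3)
4. t=1/6 → T at (1/3,5); v=(2,-3)
5. t=5/3 → B at (11/3,0); v=(2,3)
6. t=5/3 → T at (7,5); v=(2,-3)
7. t=5/3 → B at (31/3,0); v=(2,3)
8. t=1/3 → R at (11,1); v=(-2,3)

Final position: (11,1)
Wall sequence: TBLTBTBR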